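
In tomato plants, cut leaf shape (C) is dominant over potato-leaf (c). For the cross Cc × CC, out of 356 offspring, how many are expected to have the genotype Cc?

Punnett square for Cc × CC:
Offspring genotypes: 2 CC, 2 Cc
Total offspring: 4
Count with target: 2
Probability: 2/4 = 1/2
Expected count = 1/2 × 356 = 178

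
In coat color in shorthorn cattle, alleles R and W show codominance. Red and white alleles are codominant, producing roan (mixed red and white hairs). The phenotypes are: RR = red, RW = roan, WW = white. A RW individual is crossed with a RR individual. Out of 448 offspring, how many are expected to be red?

Punnett square for RW × RR:
Offspring genotypes: 2 RR, 2 RW
Phenotype counts: 2 red, 2 roan
red: 2 out of 4 → fraction 1/2
Expected count = 1/2 × 448 = 224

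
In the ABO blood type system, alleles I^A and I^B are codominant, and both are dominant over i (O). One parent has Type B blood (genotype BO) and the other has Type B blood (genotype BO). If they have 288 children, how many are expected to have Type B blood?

Cross: BO × BO
Possible offspring genotypes: 1 BB, 2 BO, 1 OO
Blood type counts: 3 Type B, 1 Type O
Probability of Type B: 3/4
Expected count = 3/4 × 288 = 216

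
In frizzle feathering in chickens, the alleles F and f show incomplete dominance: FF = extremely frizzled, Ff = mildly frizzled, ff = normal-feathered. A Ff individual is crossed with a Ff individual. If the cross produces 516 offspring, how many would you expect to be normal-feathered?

Punnett square for Ff × Ff:
Offspring genotypes: 1 FF, 2 Ff, 1 ff
Phenotype counts: 1 extremely frizzled, 2 mildly frizzled, 1 normal-feathered
normal-feathered: 1 out of 4 → fraction 1/4
Expected count = 1/4 × 516 = 129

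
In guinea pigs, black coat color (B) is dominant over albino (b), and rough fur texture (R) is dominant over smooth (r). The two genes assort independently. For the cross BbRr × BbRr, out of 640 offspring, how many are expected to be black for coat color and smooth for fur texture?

Dihybrid cross BbRr × BbRr — consider each gene separately:
coat color: Bb × Bb → 1 BB, 2 Bb, 1 bb → 3 B_ : 1 bb (out of 4)
fur texture: Rr × Rr → 1 RR, 2 Rr, 1 rr → 3 R_ : 1 rr (out of 4)
Looking for: black (B_) and smooth (rr)
P(black) = 3/4, P(smooth) = 1/4
P(both) = 3/4 × 1/4 = 3/16
Expected count = 3/16 × 640 = 120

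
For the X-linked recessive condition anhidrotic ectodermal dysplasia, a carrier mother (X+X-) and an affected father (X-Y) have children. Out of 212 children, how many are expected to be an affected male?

Cross: X+X- × X-Y
Offspring: 1 X+X-, 1 X+Y, 1 X-X-, 1 X-Y
Probability of an affected male: 1/4
Expected count = 1/4 × 212 = 53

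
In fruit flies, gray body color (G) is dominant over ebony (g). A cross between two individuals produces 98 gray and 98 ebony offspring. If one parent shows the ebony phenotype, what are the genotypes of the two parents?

Observed offspring: 98 gray, 98 ebony
The observed ratio simplifies to 1:1. One parent shows ebony, so its genotype must be gg. A 1:1 offspring split requires the other parent to be heterozygous (Gg).
Parent genotypes: gg × Gg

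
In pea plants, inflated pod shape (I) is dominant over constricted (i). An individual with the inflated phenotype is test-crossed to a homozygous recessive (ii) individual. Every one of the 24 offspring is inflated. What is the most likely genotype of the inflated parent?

Test cross: ? × ii
All offspring are inflated.
If the unknown parent were heterozygous (Ii), about half of 24 offspring would be constricted; none are. The unknown parent is most likely homozygous dominant (II).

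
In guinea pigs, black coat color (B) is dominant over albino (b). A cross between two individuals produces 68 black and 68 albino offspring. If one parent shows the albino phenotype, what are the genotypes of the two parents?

Observed offspring: 68 black, 68 albino
The observed ratio simplifies to 1:1. One parent shows albino, so its genotype must be bb. A 1:1 offspring split requires the other parent to be heterozygous (Bb).
Parent genotypes: bb × Bb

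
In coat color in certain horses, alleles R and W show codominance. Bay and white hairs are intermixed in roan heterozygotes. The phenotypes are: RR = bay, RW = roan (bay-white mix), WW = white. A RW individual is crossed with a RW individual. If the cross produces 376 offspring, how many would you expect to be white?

Punnett square for RW × RW:
Offspring genotypes: 1 RR, 2 RW, 1 WW
Phenotype counts: 1 bay, 2 roan (bay-white mix), 1 white
white: 1 out of 4 → fraction 1/4
Expected count = 1/4 × 376 = 94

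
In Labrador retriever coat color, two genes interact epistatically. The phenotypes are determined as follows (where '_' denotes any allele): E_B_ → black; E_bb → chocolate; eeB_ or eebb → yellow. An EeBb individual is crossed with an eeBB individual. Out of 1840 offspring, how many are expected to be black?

Cross: EeBb × eeBB — consider each gene separately:
E gene: Ee × ee → 2 Ee, 2 ee → 2 E_ : 2 ee (out of 4)
B gene: Bb × BB → 2 BB, 2 Bb → 4 B_ (out of 4)
Genotype classes (out of 4 × 4 = 16): E_B_ = 2×4 = 8; eeB_ = 2×4 = 8
Apply the phenotype rules: E_B_ (8) → black; eeB_ (8) → yellow
Phenotype counts (out of 16): 8 black, 8 yellow
black: 8 out of 16 → fraction 1/2
Expected count = 1/2 × 1840 = 920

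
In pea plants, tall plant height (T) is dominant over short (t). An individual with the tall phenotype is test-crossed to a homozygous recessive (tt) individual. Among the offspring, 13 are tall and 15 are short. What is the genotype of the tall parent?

Test cross: ? × tt
Offspring: 13 tall, 15 short — approximately 1:1.
A 1:1 ratio in a test cross indicates the unknown parent is heterozygous (Tt).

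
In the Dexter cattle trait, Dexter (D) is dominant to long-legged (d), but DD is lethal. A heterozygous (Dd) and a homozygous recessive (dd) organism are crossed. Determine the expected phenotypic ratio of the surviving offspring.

Cross: Dd × dd
Punnett square offspring (before lethality): 2 Dd, 2 dd
No DD offspring are produced in this cross.
Ratio: 1 Dexter (short-legged) : 1 long-legged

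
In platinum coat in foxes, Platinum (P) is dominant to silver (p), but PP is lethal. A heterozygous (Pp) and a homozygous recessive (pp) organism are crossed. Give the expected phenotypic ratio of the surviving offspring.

Cross: Pp × pp
Punnett square offspring (before lethality): 2 Pp, 2 pp
No PP offspring are produced in this cross.
Ratio: 1 platinum : 1 silver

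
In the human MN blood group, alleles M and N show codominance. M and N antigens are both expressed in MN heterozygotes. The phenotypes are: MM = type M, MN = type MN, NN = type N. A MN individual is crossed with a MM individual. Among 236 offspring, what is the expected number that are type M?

Punnett square for MN × MM:
Offspring genotypes: 2 MM, 2 MN
Phenotype counts: 2 type M, 2 type MN
type M: 2 out of 4 → fraction 1/2
Expected count = 1/2 × 236 = 118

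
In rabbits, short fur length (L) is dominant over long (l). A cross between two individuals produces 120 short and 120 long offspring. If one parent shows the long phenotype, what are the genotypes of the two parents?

Observed offspring: 120 short, 120 long
The observed ratio simplifies to 1:1. One parent shows long, so its genotype must be ll. A 1:1 offspring split requires the other parent to be heterozygous (Ll).
Parent genotypes: ll × Ll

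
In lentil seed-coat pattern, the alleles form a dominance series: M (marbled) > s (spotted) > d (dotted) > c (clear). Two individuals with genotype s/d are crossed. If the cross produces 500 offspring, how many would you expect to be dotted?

Cross: s/d × s/d
Allele dominance: M > s > d > c
Offspring genotypes: 1 s/s, 2 s/d, 1 d/d
Phenotype counts: 3 spotted, 1 dotted
dotted: 1 out of 4 → fraction 1/4
Expected count = 1/4 × 500 = 125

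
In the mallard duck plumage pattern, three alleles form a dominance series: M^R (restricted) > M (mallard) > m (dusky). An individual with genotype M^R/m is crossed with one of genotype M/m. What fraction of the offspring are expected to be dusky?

Cross: M^R/m × M/m
Allele dominance: M^R > M > m
Offspring genotypes: 1 M^R/M, 1 M^R/m, 1 M/m, 1 m/m
Phenotype counts: 2 restricted, 1 mallard, 1 dusky
dusky: 1 out of 4
Probability: 1/4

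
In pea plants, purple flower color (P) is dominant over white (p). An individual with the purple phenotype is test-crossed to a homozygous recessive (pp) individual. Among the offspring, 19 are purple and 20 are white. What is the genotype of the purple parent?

Test cross: ? × pp
Offspring: 19 purple, 20 white — approximately 1:1.
A 1:1 ratio in a test cross indicates the unknown parent is heterozygous (Pp).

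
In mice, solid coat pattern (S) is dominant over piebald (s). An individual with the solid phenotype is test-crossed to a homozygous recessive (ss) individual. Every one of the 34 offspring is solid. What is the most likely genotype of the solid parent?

Test cross: ? × ss
All offspring are solid.
If the unknown parent were heterozygous (Ss), about half of 34 offspring would be piebald; none are. The unknown parent is most likely homozygous dominant (SS).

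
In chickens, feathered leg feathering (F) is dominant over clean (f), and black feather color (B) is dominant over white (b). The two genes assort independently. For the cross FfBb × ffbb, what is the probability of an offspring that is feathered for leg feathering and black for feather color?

Dihybrid cross FfBb × ffbb — consider each gene separately:
leg feathering: Ff × ff → 2 Ff, 2 ff → 2 F_ : 2 ff (out of 4)
feather color: Bb × bb → 2 Bb, 2 bb → 2 B_ : 2 bb (out of 4)
Looking for: feathered (F_) and black (B_)
P(feathered) = 2/4, P(black) = 2/4
P(both) = 2/4 × 2/4 = 4/16 = 1/4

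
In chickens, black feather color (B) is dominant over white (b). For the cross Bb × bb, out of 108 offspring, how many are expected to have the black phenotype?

Punnett square for Bb × bb:
Offspring genotypes: 2 Bb, 2 bb
Total offspring: 4
Count with target: 2
Probability: 2/4 = 1/2
Expected count = 1/2 × 108 = 54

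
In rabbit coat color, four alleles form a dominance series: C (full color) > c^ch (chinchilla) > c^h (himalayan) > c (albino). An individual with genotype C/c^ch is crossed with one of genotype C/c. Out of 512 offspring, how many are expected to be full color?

Cross: C/c^ch × C/c
Allele dominance: C > c^ch > c^h > c
Offspring genotypes: 1 C/C, 1 C/c, 1 C/c^ch, 1 c^ch/c
Phenotype counts: 3 full color, 1 chinchilla
full color: 3 out of 4 → fraction 3/4
Expected count = 3/4 × 512 = 384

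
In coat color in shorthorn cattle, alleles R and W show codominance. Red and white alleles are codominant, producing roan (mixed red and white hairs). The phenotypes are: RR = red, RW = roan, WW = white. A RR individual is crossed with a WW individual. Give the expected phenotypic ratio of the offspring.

Punnett square for RR × WW:
Offspring genotypes: 4 RW
Phenotype counts: 4 roan
Ratio: all roan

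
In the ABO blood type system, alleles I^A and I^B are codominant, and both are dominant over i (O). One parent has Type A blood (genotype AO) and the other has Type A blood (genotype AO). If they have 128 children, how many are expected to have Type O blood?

Cross: AO × AO
Possible offspring genotypes: 1 AA, 2 AO, 1 OO
Blood type counts: 3 Type A, 1 Type O
Probability of Type O: 1/4
Expected count = 1/4 × 128 = 32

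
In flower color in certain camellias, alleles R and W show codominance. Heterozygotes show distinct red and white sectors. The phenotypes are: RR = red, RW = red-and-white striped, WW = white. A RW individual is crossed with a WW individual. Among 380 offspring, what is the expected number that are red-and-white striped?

Punnett square for RW × WW:
Offspring genotypes: 2 RW, 2 WW
Phenotype counts: 2 red-and-white striped, 2 white
red-and-white striped: 2 out of 4 → fraction 1/2
Expected count = 1/2 × 380 = 190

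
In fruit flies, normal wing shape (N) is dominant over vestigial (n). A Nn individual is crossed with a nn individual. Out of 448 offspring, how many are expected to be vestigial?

Punnett square for Nn × nn:
Offspring genotypes: 2 Nn, 2 nn
normal: 2, vestigial: 2
vestigial: 2 out of 4 → fraction 1/2
Expected count = 1/2 × 448 = 224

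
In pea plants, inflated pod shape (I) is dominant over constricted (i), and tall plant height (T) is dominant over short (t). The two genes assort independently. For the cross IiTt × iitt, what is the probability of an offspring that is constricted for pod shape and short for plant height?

Dihybrid cross IiTt × iitt — consider each gene separately:
pod shape: Ii × ii → 2 Ii, 2 ii → 2 I_ : 2 ii (out of 4)
plant height: Tt × tt → 2 Tt, 2 tt → 2 T_ : 2 tt (out of 4)
Looking for: constricted (ii) and short (tt)
P(constricted) = 2/4, P(short) = 2/4
P(both) = 2/4 × 2/4 = 4/16 = 1/4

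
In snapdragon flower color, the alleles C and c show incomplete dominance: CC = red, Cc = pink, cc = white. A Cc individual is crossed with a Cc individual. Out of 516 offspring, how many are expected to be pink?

Punnett square for Cc × Cc:
Offspring genotypes: 1 CC, 2 Cc, 1 cc
Phenotype counts: 1 red, 2 pink, 1 white
pink: 2 out of 4 → fraction 1/2
Expected count = 1/2 × 516 = 258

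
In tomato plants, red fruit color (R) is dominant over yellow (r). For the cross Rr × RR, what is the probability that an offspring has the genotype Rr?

Punnett square for Rr × RR:
Offspring genotypes: 2 RR, 2 Rr
Total offspring: 4
Count with target: 2
Probability: 2/4 = 1/2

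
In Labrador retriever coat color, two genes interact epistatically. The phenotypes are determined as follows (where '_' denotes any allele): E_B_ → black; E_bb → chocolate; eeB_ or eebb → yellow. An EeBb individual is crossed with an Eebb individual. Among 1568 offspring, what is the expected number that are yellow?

Cross: EeBb × Eebb — consider each gene separately:
E gene: Ee × Ee → 1 EE, 2 Ee, 1 ee → 3 E_ : 1 ee (out of 4)
B gene: Bb × bb → 2 Bb, 2 bb → 2 B_ : 2 bb (out of 4)
Genotype classes (out of 4 × 4 = 16): E_B_ = 3×2 = 6; E_bb = 3×2 = 6; eeB_ = 1×2 = 2; eebb = 1×2 = 2
Apply the phenotype rules: E_B_ (6) → black; E_bb (6) → chocolate; eeB_ (2) + eebb (2) → yellow
Phenotype counts (out of 16): 6 black, 6 chocolate, 4 yellow
yellow: 4 out of 16 → fraction 1/4
Expected count = 1/4 × 1568 = 392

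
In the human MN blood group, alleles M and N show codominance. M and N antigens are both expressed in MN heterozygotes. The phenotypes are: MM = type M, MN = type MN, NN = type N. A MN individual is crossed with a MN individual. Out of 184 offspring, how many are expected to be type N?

Punnett square for MN × MN:
Offspring genotypes: 1 MM, 2 MN, 1 NN
Phenotype counts: 1 type M, 2 type MN, 1 type N
type N: 1 out of 4 → fraction 1/4
Expected count = 1/4 × 184 = 46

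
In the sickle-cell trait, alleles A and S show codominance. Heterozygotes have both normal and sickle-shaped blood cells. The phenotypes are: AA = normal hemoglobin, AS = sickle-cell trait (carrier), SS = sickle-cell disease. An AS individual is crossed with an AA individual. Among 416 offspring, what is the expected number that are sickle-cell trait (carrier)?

Punnett square for AS × AA:
Offspring genotypes: 2 AA, 2 AS
Phenotype counts: 2 normal hemoglobin, 2 sickle-cell trait (carrier)
sickle-cell trait (carrier): 2 out of 4 → fraction 1/2
Expected count = 1/2 × 416 = 208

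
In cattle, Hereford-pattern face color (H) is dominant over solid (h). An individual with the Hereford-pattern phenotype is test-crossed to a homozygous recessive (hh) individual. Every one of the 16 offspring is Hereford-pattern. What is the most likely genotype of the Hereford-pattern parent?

Test cross: ? × hh
All offspring are Hereford-pattern.
If the unknown parent were heterozygous (Hh), about half of 16 offspring would be solid; none are. The unknown parent is most likely homozygous dominant (HH).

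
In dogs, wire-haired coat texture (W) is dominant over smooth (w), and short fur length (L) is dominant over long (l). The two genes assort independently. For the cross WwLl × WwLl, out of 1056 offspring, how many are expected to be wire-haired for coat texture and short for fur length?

Dihybrid cross WwLl × WwLl — consider each gene separately:
coat texture: Ww × Ww → 1 WW, 2 Ww, 1 ww → 3 W_ : 1 ww (out of 4)
fur length: Ll × Ll → 1 LL, 2 Ll, 1 ll → 3 L_ : 1 ll (out of 4)
Looking for: wire-haired (W_) and short (L_)
P(wire-haired) = 3/4, P(short) = 3/4
P(both) = 3/4 × 3/4 = 9/16
Expected count = 9/16 × 1056 = 594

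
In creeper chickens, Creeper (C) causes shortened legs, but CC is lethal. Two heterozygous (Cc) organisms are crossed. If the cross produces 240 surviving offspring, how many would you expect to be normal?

Cross: Cc × Cc
Punnett square offspring (before lethality): 1 CC, 2 Cc, 1 cc
The CC genotype is lethal (embryos die); surviving offspring: 2 Cc, 1 cc
normal: 1 out of 3 → fraction 1/3
Expected count = 1/3 × 240 = 80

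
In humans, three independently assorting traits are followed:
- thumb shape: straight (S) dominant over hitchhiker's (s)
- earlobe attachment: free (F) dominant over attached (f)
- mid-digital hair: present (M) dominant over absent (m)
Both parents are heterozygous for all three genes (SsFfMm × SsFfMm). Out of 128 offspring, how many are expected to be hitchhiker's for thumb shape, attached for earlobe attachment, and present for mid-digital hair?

Trihybrid cross: SsFfMm × SsFfMm
Each trait segregates independently with a 3:1 phenotypic ratio, so each gene contributes 3/4 (dominant) or 1/4 (recessive).
Target: hitchhiker's (thumb shape), attached (earlobe attachment), present (mid-digital hair)
Probability = product of independent per-trait probabilities
= 1/4 × 1/4 × 3/4 = 3/64
Expected count = 3/64 × 128 = 6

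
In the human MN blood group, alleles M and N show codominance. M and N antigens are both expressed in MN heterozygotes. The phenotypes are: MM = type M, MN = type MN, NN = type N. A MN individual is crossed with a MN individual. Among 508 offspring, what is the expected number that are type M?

Punnett square for MN × MN:
Offspring genotypes: 1 MM, 2 MN, 1 NN
Phenotype counts: 1 type M, 2 type MN, 1 type N
type M: 1 out of 4 → fraction 1/4
Expected count = 1/4 × 508 = 127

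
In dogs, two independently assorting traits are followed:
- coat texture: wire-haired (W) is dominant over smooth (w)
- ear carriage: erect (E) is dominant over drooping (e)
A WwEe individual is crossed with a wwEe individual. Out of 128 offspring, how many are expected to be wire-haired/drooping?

Dihybrid cross WwEe × wwEe — consider each gene separately:
coat texture: Ww × ww → 2 Ww, 2 ww → 2 W_ : 2 ww (out of 4)
ear carriage: Ee × Ee → 1 EE, 2 Ee, 1 ee → 3 E_ : 1 ee (out of 4)
Combine (counts out of 4 × 4 = 16): wire-haired/erect (W_E_) = 2×3 = 6; wire-haired/drooping (W_ee) = 2×1 = 2; smooth/erect (wwE_) = 2×3 = 6; smooth/drooping (wwee) = 2×1 = 2
Phenotype counts (out of 16): 6 wire-haired/erect, 2 wire-haired/drooping, 6 smooth/erect, 2 smooth/drooping
wire-haired/drooping: 2 out of 16 → fraction 1/8
Expected count = 1/8 × 128 = 16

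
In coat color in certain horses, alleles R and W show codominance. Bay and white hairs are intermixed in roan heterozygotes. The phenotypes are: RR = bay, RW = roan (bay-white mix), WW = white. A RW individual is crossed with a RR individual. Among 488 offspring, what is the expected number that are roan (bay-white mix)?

Punnett square for RW × RR:
Offspring genotypes: 2 RR, 2 RW
Phenotype counts: 2 bay, 2 roan (bay-white mix)
roan (bay-white mix): 2 out of 4 → fraction 1/2
Expected count = 1/2 × 488 = 244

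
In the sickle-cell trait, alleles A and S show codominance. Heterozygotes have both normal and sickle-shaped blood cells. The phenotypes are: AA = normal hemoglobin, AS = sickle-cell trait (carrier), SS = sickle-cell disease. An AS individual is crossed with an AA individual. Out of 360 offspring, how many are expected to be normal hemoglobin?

Punnett square for AS × AA:
Offspring genotypes: 2 AA, 2 AS
Phenotype counts: 2 normal hemoglobin, 2 sickle-cell trait (carrier)
normal hemoglobin: 2 out of 4 → fraction 1/2
Expected count = 1/2 × 360 = 180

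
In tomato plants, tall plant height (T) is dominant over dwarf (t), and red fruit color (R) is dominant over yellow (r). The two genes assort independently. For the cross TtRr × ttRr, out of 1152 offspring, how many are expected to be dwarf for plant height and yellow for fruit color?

Dihybrid cross TtRr × ttRr — consider each gene separately:
plant height: Tt × tt → 2 Tt, 2 tt → 2 T_ : 2 tt (out of 4)
fruit color: Rr × Rr → 1 RR, 2 Rr, 1 rr → 3 R_ : 1 rr (out of 4)
Looking for: dwarf (tt) and yellow (rr)
P(dwarf) = 2/4, P(yellow) = 1/4
P(both) = 2/4 × 1/4 = 2/16 = 1/8
Expected count = 1/8 × 1152 = 144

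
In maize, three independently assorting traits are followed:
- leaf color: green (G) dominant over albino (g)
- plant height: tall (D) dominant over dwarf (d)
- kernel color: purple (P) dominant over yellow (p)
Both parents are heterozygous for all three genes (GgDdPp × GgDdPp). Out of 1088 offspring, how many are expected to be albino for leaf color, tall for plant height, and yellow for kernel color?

Trihybrid cross: GgDdPp × GgDdPp
Each trait segregates independently with a 3:1 phenotypic ratio, so each gene contributes 3/4 (dominant) or 1/4 (recessive).
Target: albino (leaf color), tall (plant height), yellow (kernel color)
Probability = product of independent per-trait probabilities
= 1/4 × 3/4 × 1/4 = 3/64
Expected count = 3/64 × 1088 = 51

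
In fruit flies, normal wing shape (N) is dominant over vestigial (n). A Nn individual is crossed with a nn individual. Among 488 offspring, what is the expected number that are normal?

Punnett square for Nn × nn:
Offspring genotypes: 2 Nn, 2 nn
normal: 2, vestigial: 2
normal: 2 out of 4 → fraction 1/2
Expected count = 1/2 × 488 = 244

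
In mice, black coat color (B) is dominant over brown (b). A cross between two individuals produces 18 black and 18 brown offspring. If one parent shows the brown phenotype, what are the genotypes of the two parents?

Observed offspring: 18 black, 18 brown
The observed ratio simplifies to 1:1. One parent shows brown, so its genotype must be bb. A 1:1 offspring split requires the other parent to be heterozygous (Bb).
Parent genotypes: bb × Bb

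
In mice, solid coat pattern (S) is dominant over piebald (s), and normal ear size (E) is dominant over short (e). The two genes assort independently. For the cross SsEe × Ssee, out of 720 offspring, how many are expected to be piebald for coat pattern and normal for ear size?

Dihybrid cross SsEe × Ssee — consider each gene separately:
coat pattern: Ss × Ss → 1 SS, 2 Ss, 1 ss → 3 S_ : 1 ss (out of 4)
ear size: Ee × ee → 2 Ee, 2 ee → 2 E_ : 2 ee (out of 4)
Looking for: piebald (ss) and normal (E_)
P(piebald) = 1/4, P(normal) = 2/4
P(both) = 1/4 × 2/4 = 2/16 = 1/8
Expected count = 1/8 × 720 = 90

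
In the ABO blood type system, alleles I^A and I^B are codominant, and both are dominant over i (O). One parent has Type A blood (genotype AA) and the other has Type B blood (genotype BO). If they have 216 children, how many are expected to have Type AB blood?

Cross: AA × BO
Possible offspring genotypes: 2 AB, 2 AO
Blood type counts: 2 Type AB, 2 Type A
Probability of Type AB: 2/4 = 1/2
Expected count = 1/2 × 216 = 108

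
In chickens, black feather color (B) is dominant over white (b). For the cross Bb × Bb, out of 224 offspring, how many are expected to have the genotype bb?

Punnett square for Bb × Bb:
Offspring genotypes: 1 BB, 2 Bb, 1 bb
Total offspring: 4
Count with target: 1
Probability: 1/4
Expected count = 1/4 × 224 = 56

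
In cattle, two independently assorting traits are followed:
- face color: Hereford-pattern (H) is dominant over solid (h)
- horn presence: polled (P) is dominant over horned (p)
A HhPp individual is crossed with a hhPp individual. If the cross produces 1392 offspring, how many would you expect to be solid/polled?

Dihybrid cross HhPp × hhPp — consider each gene separately:
face color: Hh × hh → 2 Hh, 2 hh → 2 H_ : 2 hh (out of 4)
horn presence: Pp × Pp → 1 PP, 2 Pp, 1 pp → 3 P_ : 1 pp (out of 4)
Combine (counts out of 4 × 4 = 16): Hereford-pattern/polled (H_P_) = 2×3 = 6; Hereford-pattern/horned (H_pp) = 2×1 = 2; solid/polled (hhP_) = 2×3 = 6; solid/horned (hhpp) = 2×1 = 2
Phenotype counts (out of 16): 6 Hereford-pattern/polled, 2 Hereford-pattern/horned, 6 solid/polled, 2 solid/horned
solid/polled: 6 out of 16 → fraction 3/8
Expected count = 3/8 × 1392 = 522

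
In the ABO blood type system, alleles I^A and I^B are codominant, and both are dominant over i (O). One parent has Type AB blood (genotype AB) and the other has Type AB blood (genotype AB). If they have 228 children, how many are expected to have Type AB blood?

Cross: AB × AB
Possible offspring genotypes: 1 AA, 2 AB, 1 BB
Blood type counts: 1 Type A, 2 Type AB, 1 Type B
Probability of Type AB: 2/4 = 1/2
Expected count = 1/2 × 228 = 114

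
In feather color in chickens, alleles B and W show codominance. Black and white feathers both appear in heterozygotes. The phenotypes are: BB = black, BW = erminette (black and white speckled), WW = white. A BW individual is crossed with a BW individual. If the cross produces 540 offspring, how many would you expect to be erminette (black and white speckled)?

Punnett square for BW × BW:
Offspring genotypes: 1 BB, 2 BW, 1 WW
Phenotype counts: 1 black, 2 erminette (black and white speckled), 1 white
erminette (black and white speckled): 2 out of 4 → fraction 1/2
Expected count = 1/2 × 540 = 270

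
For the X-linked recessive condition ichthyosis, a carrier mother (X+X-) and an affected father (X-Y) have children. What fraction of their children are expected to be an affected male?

Cross: X+X- × X-Y
Offspring: 1 X+X-, 1 X+Y, 1 X-X-, 1 X-Y
Probability of an affected male: 1/4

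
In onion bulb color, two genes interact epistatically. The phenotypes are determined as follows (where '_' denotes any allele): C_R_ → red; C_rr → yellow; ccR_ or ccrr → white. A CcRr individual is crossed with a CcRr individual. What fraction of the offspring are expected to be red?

Cross: CcRr × CcRr — consider each gene separately:
C gene: Cc × Cc → 1 CC, 2 Cc, 1 cc → 3 C_ : 1 cc (out of 4)
R gene: Rr × Rr → 1 RR, 2 Rr, 1 rr → 3 R_ : 1 rr (out of 4)
Genotype classes (out of 4 × 4 = 16): C_R_ = 3×3 = 9; C_rr = 3×1 = 3; ccR_ = 1×3 = 3; ccrr = 1×1 = 1
Apply the phenotype rules: C_R_ (9) → red; C_rr (3) → yellow; ccR_ (3) + ccrr (1) → white
Phenotype counts (out of 16): 9 red, 3 yellow, 4 white
red: 9 out of 16
Probability: 9/16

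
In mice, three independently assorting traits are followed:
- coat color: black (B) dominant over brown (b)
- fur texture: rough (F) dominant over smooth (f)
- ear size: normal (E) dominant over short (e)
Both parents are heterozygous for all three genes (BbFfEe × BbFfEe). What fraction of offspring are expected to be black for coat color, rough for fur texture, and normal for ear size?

Trihybrid cross: BbFfEe × BbFfEe
Each trait segregates independently with a 3:1 phenotypic ratio, so each gene contributes 3/4 (dominant) or 1/4 (recessive).
Target: black (coat color), rough (fur texture), normal (ear size)
Probability = product of independent per-trait probabilities
= 3/4 × 3/4 × 3/4 = 27/64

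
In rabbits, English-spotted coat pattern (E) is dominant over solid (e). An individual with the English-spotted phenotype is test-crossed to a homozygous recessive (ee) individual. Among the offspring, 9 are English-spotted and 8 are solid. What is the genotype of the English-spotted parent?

Test cross: ? × ee
Offspring: 9 English-spotted, 8 solid — approximately 1:1.
A 1:1 ratio in a test cross indicates the unknown parent is heterozygous (Ee).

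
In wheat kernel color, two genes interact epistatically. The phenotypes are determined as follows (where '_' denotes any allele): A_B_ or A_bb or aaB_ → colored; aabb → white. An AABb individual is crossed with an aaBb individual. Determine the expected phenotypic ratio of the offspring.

Cross: AABb × aaBb — consider each gene separately:
A gene: AA × aa → 4 Aa → 4 A_ (out of 4)
B gene: Bb × Bb → 1 BB, 2 Bb, 1 bb → 3 B_ : 1 bb (out of 4)
Genotype classes (out of 4 × 4 = 16): A_B_ = 4×3 = 12; A_bb = 4×1 = 4
Apply the phenotype rules: A_B_ (12) + A_bb (4) → colored
Phenotype counts (out of 16): 16 colored
Ratio: all colored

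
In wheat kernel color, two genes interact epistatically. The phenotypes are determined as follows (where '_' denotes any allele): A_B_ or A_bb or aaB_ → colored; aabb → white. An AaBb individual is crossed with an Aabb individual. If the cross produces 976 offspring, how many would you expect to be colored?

Cross: AaBb × Aabb — consider each gene separately:
A gene: Aa × Aa → 1 AA, 2 Aa, 1 aa → 3 A_ : 1 aa (out of 4)
B gene: Bb × bb → 2 Bb, 2 bb → 2 B_ : 2 bb (out of 4)
Genotype classes (out of 4 × 4 = 16): A_B_ = 3×2 = 6; A_bb = 3×2 = 6; aaB_ = 1×2 = 2; aabb = 1×2 = 2
Apply the phenotype rules: A_B_ (6) + A_bb (6) + aaB_ (2) → colored; aabb (2) → white
Phenotype counts (out of 16): 14 colored, 2 white
colored: 14 out of 16 → fraction 7/8
Expected count = 7/8 × 976 = 854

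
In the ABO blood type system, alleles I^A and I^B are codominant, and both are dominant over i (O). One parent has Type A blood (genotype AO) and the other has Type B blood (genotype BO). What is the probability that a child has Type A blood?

Cross: AO × BO
Possible offspring genotypes: 1 AB, 1 AO, 1 BO, 1 OO
Blood type counts: 1 Type AB, 1 Type A, 1 Type B, 1 Type O
Probability of Type A: 1/4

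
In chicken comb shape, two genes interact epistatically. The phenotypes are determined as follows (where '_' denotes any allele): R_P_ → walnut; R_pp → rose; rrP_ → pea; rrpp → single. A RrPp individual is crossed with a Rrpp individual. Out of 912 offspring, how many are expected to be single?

Cross: RrPp × Rrpp — consider each gene separately:
R gene: Rr × Rr → 1 RR, 2 Rr, 1 rr → 3 R_ : 1 rr (out of 4)
P gene: Pp × pp → 2 Pp, 2 pp → 2 P_ : 2 pp (out of 4)
Genotype classes (out of 4 × 4 = 16): R_P_ = 3×2 = 6; R_pp = 3×2 = 6; rrP_ = 1×2 = 2; rrpp = 1×2 = 2
Apply the phenotype rules: R_P_ (6) → walnut; R_pp (6) → rose; rrP_ (2) → pea; rrpp (2) → single
Phenotype counts (out of 16): 6 walnut, 6 rose, 2 pea, 2 single
single: 2 out of 16 → fraction 1/8
Expected count = 1/8 × 912 = 114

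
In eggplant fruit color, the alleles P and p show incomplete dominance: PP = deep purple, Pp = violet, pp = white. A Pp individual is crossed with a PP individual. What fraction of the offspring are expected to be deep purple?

Punnett square for Pp × PP:
Offspring genotypes: 2 PP, 2 Pp
Phenotype counts: 2 deep purple, 2 violet
deep purple: 2 out of 4
Probability: 2/4 = 1/2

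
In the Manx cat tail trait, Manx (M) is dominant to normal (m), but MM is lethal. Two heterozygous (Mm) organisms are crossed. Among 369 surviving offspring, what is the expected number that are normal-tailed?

Cross: Mm × Mm
Punnett square offspring (before lethality): 1 MM, 2 Mm, 1 mm
The MM genotype is lethal (embryos die); surviving offspring: 2 Mm, 1 mm
normal-tailed: 1 out of 3 → fraction 1/3
Expected count = 1/3 × 369 = 123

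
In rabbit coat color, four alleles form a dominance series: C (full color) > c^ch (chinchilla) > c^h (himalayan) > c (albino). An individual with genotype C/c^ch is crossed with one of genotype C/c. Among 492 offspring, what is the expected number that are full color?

Cross: C/c^ch × C/c
Allele dominance: C > c^ch > c^h > c
Offspring genotypes: 1 C/C, 1 C/c, 1 C/c^ch, 1 c^ch/c
Phenotype counts: 3 full color, 1 chinchilla
full color: 3 out of 4 → fraction 3/4
Expected count = 3/4 × 492 = 369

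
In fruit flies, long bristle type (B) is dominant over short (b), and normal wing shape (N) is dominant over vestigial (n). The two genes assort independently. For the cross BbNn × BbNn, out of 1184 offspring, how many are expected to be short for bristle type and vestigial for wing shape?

Dihybrid cross BbNn × BbNn — consider each gene separately:
bristle type: Bb × Bb → 1 BB, 2 Bb, 1 bb → 3 B_ : 1 bb (out of 4)
wing shape: Nn × Nn → 1 NN, 2 Nn, 1 nn → 3 N_ : 1 nn (out of 4)
Looking for: short (bb) and vestigial (nn)
P(short) = 1/4, P(vestigial) = 1/4
P(both) = 1/4 × 1/4 = 1/16
Expected count = 1/16 × 1184 = 74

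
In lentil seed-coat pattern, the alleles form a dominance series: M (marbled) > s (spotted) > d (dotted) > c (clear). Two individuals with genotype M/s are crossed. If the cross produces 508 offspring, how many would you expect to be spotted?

Cross: M/s × M/s
Allele dominance: M > s > d > c
Offspring genotypes: 1 M/M, 2 M/s, 1 s/s
Phenotype counts: 3 marbled, 1 spotted
spotted: 1 out of 4 → fraction 1/4
Expected count = 1/4 × 508 = 127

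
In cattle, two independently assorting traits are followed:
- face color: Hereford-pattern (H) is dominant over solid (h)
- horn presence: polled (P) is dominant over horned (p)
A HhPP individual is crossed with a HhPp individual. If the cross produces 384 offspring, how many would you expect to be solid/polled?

Dihybrid cross HhPP × HhPp — consider each gene separately:
face color: Hh × Hh → 1 HH, 2 Hh, 1 hh → 3 H_ : 1 hh (out of 4)
horn presence: PP × Pp → 2 PP, 2 Pp → 4 P_ (out of 4)
Combine (counts out of 4 × 4 = 16): Hereford-pattern/polled (H_P_) = 3×4 = 12; solid/polled (hhP_) = 1×4 = 4
Phenotype counts (out of 16): 12 Hereford-pattern/polled, 4 solid/polled
solid/polled: 4 out of 16 → fraction 1/4
Expected count = 1/4 × 384 = 96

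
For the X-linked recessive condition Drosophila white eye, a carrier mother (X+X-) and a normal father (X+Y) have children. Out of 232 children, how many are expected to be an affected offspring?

Cross: X+X- × X+Y
Offspring: 1 X+X+, 1 X+Y, 1 X+X-, 1 X-Y
Probability of an affected offspring: 1/4
Expected count = 1/4 × 232 = 58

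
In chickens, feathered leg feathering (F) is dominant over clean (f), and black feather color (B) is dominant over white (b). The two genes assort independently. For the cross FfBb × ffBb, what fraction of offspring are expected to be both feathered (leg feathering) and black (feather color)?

Dihybrid cross FfBb × ffBb — consider each gene separately:
leg feathering: Ff × ff → 2 Ff, 2 ff → 2 F_ : 2 ff (out of 4)
feather color: Bb × Bb → 1 BB, 2 Bb, 1 bb → 3 B_ : 1 bb (out of 4)
Looking for: feathered (F_) and black (B_)
P(feathered) = 2/4, P(black) = 3/4
P(both) = 2/4 × 3/4 = 6/16 = 3/8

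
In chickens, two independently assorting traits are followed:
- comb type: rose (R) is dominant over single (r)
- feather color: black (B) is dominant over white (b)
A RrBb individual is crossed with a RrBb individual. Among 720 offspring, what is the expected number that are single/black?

Dihybrid cross RrBb × RrBb — consider each gene separately:
comb type: Rr × Rr → 1 RR, 2 Rr, 1 rr → 3 R_ : 1 rr (out of 4)
feather color: Bb × Bb → 1 BB, 2 Bb, 1 bb → 3 B_ : 1 bb (out of 4)
Combine (counts out of 4 × 4 = 16): rose/black (R_B_) = 3×3 = 9; rose/white (R_bb) = 3×1 = 3; single/black (rrB_) = 1×3 = 3; single/white (rrbb) = 1×1 = 1
Phenotype counts (out of 16): 9 rose/black, 3 rose/white, 3 single/black, 1 single/white
single/black: 3 out of 16 → fraction 3/16
Expected count = 3/16 × 720 = 135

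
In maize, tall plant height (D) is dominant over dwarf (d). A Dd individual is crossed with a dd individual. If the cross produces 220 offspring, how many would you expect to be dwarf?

Punnett square for Dd × dd:
Offspring genotypes: 2 Dd, 2 dd
tall: 2, dwarf: 2
dwarf: 2 out of 4 → fraction 1/2
Expected count = 1/2 × 220 = 110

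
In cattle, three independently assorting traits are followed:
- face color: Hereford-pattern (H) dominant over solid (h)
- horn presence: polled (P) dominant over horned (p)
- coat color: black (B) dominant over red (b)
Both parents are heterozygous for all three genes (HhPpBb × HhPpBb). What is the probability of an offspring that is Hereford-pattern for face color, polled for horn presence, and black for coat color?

Trihybrid cross: HhPpBb × HhPpBb
Each trait segregates independently with a 3:1 phenotypic ratio, so each gene contributes 3/4 (dominant) or 1/4 (recessive).
Target: Hereford-pattern (face color), polled (horn presence), black (coat color)
Probability = product of independent per-trait probabilities
= 3/4 × 3/4 × 3/4 = 27/64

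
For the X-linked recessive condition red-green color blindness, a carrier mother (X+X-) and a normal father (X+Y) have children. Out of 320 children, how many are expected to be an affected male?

Cross: X+X- × X+Y
Offspring: 1 X+X+, 1 X+Y, 1 X+X-, 1 X-Y
Probability of an affected male: 1/4
Expected count = 1/4 × 320 = 80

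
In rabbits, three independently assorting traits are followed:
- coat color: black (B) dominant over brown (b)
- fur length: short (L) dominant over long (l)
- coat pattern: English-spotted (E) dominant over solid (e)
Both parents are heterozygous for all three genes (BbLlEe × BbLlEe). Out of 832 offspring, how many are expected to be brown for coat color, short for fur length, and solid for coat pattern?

Trihybrid cross: BbLlEe × BbLlEe
Each trait segregates independently with a 3:1 phenotypic ratio, so each gene contributes 3/4 (dominant) or 1/4 (recessive).
Target: brown (coat color), short (fur length), solid (coat pattern)
Probability = product of independent per-trait probabilities
= 1/4 × 3/4 × 1/4 = 3/64
Expected count = 3/64 × 832 = 39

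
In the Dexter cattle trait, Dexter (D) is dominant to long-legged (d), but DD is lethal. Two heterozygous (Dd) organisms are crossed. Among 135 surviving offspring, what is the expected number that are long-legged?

Cross: Dd × Dd
Punnett square offspring (before lethality): 1 DD, 2 Dd, 1 dd
The DD genotype is lethal (embryos die); surviving offspring: 2 Dd, 1 dd
long-legged: 1 out of 3 → fraction 1/3
Expected count = 1/3 × 135 = 45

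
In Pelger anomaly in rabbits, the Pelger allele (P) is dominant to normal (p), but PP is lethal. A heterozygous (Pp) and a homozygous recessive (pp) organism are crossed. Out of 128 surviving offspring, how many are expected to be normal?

Cross: Pp × pp
Punnett square offspring (before lethality): 2 Pp, 2 pp
No PP offspring are produced in this cross.
normal: 2 out of 4 → fraction 1/2
Expected count = 1/2 × 128 = 64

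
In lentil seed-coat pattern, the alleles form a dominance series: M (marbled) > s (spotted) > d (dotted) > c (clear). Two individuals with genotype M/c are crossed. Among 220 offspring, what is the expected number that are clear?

Cross: M/c × M/c
Allele dominance: M > s > d > c
Offspring genotypes: 1 M/M, 2 M/c, 1 c/c
Phenotype counts: 3 marbled, 1 clear
clear: 1 out of 4 → fraction 1/4
Expected count = 1/4 × 220 = 55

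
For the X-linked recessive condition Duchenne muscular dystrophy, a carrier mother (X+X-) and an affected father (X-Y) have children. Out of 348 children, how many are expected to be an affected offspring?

Cross: X+X- × X-Y
Offspring: 1 X+X-, 1 X+Y, 1 X-X-, 1 X-Y
Probability of an affected offspring: 2/4 = 1/2
Expected count = 1/2 × 348 = 174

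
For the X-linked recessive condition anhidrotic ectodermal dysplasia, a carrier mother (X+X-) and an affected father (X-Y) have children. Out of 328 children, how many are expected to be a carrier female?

Cross: X+X- × X-Y
Offspring: 1 X+X-, 1 X+Y, 1 X-X-, 1 X-Y
Probability of a carrier female: 1/4
Expected count = 1/4 × 328 = 82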